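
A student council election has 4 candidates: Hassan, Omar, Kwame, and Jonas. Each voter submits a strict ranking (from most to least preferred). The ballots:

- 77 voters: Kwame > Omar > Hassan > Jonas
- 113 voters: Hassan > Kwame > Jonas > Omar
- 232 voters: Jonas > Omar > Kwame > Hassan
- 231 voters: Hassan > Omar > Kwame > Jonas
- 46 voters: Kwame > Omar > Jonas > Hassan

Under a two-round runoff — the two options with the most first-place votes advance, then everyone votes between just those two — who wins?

Hassan

Round 1 first-place votes: Hassan 344, Omar 0, Kwame 123, Jonas 232.
Hassan and Jonas advance.
Runoff: Hassan is preferred to Jonas by 421 voters; Jonas by 278.
Hassan wins the runoff.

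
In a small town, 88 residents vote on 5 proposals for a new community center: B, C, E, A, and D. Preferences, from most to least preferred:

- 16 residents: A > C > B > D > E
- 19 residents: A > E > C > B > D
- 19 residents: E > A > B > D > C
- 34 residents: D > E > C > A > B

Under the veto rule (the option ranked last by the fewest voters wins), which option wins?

A

Last-place votes: B 34, C 19, E 16, A 0, D 19.
A is ranked last by the fewest voters, so A wins.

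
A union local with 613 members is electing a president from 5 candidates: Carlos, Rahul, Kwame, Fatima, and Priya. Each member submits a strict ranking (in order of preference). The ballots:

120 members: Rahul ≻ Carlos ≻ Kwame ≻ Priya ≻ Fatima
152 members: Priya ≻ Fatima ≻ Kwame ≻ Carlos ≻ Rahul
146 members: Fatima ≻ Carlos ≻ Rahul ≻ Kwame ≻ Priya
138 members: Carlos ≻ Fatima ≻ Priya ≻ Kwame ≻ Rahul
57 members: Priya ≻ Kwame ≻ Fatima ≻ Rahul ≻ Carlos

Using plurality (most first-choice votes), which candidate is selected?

First-place votes: Carlos 138, Rahul 120, Kwame 0, Fatima 146, Priya 209.
Priya has the most first-place votes.

Priya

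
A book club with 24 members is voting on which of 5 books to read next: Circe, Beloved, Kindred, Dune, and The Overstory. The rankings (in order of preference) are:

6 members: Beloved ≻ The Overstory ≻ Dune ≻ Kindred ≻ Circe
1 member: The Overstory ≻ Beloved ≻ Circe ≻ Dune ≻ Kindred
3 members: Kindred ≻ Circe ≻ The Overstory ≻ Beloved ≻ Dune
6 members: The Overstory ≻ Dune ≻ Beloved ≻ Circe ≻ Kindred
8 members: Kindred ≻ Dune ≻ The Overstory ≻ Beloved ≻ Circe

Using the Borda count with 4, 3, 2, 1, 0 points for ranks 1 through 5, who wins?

The Overstory

Circe: 6·0 + 1·2 + 3·3 + 6·1 + 8·0 = 17
Beloved: 6·4 + 1·3 + 3·1 + 6·2 + 8·1 = 50
Kindred: 6·1 + 1·0 + 3·4 + 6·0 + 8·4 = 50
Dune: 6·2 + 1·1 + 3·0 + 6·3 + 8·3 = 55
The Overstory: 6·3 + 1·4 + 3·2 + 6·4 + 8·2 = 68
The Overstory has the highest Borda score (68).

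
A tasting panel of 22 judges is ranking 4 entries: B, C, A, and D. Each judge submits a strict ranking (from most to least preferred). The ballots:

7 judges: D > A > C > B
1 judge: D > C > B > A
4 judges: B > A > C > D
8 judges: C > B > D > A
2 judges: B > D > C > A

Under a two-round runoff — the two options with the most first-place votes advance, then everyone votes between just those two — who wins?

C

Round 1 first-place votes: B 6, C 8, A 0, D 8.
C and D advance.
Runoff: C is preferred to D by 12 voters; D by 10.
C wins the runoff.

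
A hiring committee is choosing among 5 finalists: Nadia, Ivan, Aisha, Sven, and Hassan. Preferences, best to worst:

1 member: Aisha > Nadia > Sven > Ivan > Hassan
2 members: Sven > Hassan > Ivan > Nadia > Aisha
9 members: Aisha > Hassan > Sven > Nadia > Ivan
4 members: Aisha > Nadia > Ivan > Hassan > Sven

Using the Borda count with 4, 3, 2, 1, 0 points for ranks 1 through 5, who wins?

Aisha

Nadia: 1·3 + 2·1 + 9·1 + 4·3 = 26
Ivan: 1·1 + 2·2 + 9·0 + 4·2 = 13
Aisha: 1·4 + 2·0 + 9·4 + 4·4 = 56
Sven: 1·2 + 2·4 + 9·2 + 4·0 = 28
Hassan: 1·0 + 2·3 + 9·3 + 4·1 = 37
Aisha has the highest Borda score (56).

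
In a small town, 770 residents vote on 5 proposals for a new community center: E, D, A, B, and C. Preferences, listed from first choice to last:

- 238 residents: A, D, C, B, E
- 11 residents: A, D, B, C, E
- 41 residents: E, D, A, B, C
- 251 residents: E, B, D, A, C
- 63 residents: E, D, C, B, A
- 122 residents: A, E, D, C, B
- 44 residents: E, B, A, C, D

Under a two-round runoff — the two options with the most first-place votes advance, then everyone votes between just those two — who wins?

E

Round 1 first-place votes: E 399, D 0, A 371, B 0, C 0.
E and A advance.
Runoff: E is preferred to A by 399 voters; A by 371.
E wins the runoff.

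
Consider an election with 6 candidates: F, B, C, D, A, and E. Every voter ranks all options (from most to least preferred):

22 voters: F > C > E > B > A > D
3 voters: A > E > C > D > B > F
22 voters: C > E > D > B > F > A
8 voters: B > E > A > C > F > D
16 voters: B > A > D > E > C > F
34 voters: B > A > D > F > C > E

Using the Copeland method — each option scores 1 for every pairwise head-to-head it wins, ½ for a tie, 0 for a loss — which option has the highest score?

F: beats C and E; loses to B, D, and A → score 2.
B: beats F, C, D, A, and E → score 5.
C: beats D and E; loses to F, B, and A → score 2.
D: beats F; loses to B, C, A, and E → score 1.
A: beats F, C, D, and E; loses to B → score 4.
E: beats D; loses to F, B, C, and A → score 1.
B has the best pairwise record.

B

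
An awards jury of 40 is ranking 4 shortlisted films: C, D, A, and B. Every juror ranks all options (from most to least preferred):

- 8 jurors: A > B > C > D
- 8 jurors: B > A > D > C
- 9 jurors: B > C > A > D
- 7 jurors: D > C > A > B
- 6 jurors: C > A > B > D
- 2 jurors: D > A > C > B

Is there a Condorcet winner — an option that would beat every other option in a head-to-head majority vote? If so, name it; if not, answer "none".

Checking pairwise contests:
B beats C 25–15.
C beats D 23–17.
C beats A 22–18.
A beats B 23–17.
Every option loses at least one head-to-head, so there is no Condorcet winner.

none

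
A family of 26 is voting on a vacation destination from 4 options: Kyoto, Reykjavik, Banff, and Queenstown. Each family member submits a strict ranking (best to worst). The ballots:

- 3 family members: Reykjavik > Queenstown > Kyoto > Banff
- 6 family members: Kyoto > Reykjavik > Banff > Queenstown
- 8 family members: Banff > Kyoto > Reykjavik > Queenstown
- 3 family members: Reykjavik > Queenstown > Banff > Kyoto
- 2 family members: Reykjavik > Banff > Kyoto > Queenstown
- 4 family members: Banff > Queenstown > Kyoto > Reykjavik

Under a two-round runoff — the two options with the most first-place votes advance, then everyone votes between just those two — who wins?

Round 1 first-place votes: Kyoto 6, Reykjavik 8, Banff 12, Queenstown 0.
Banff and Reykjavik advance.
Runoff: Banff is preferred to Reykjavik by 12 voters; Reykjavik by 14.
Reykjavik wins the runoff.

Reykjavik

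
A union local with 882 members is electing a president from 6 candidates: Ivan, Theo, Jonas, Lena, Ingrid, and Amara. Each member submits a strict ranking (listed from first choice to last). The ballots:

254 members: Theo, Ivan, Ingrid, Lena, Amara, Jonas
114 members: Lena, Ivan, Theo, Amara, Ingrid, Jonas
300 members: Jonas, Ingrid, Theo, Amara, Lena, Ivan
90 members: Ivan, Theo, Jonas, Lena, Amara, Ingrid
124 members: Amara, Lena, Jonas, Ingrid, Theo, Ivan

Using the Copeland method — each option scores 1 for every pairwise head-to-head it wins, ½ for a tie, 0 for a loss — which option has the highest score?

Ivan: beats Jonas, Ingrid, and Amara; loses to Theo and Lena → score 3.
Theo: beats Ivan, Jonas, Lena, Ingrid, and Amara → score 5.
Jonas: beats Ingrid; loses to Ivan, Theo, Lena, and Amara → score 1.
Lena: beats Ivan, Jonas, and Amara; loses to Theo and Ingrid → score 3.
Ingrid: beats Lena and Amara; loses to Ivan, Theo, and Jonas → score 2.
Amara: beats Jonas; loses to Ivan, Theo, Lena, and Ingrid → score 1.
Theo has the best pairwise record.

Theo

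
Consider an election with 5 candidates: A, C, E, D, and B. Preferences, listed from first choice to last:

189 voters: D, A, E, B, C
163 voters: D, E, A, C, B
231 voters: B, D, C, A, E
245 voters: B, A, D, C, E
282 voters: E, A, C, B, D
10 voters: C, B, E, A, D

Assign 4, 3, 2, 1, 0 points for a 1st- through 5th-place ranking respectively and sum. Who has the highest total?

A

A: 189·3 + 163·2 + 231·1 + 245·3 + 282·3 + 10·1 = 2715
C: 189·0 + 163·1 + 231·2 + 245·1 + 282·2 + 10·4 = 1474
E: 189·2 + 163·3 + 231·0 + 245·0 + 282·4 + 10·2 = 2015
D: 189·4 + 163·4 + 231·3 + 245·2 + 282·0 + 10·0 = 2591
B: 189·1 + 163·0 + 231·4 + 245·4 + 282·1 + 10·3 = 2405
A has the highest Borda score (2715).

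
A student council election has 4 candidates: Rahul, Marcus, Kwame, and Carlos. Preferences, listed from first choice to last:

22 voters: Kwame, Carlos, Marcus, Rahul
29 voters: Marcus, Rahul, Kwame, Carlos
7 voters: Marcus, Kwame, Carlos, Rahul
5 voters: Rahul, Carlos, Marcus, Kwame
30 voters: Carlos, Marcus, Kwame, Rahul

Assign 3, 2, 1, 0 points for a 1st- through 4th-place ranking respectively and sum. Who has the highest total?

Marcus

Rahul: 22·0 + 29·2 + 7·0 + 5·3 + 30·0 = 73
Marcus: 22·1 + 29·3 + 7·3 + 5·1 + 30·2 = 195
Kwame: 22·3 + 29·1 + 7·2 + 5·0 + 30·1 = 139
Carlos: 22·2 + 29·0 + 7·1 + 5·2 + 30·3 = 151
Marcus has the highest Borda score (195).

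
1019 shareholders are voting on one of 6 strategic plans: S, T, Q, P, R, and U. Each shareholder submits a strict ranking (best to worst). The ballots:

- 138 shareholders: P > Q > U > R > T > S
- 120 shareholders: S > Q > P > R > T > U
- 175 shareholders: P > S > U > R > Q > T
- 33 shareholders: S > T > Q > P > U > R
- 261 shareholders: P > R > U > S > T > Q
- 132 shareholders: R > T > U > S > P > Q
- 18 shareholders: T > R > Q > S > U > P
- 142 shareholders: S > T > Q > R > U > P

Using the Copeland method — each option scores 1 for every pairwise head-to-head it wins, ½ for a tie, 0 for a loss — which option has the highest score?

S: beats T and Q; loses to P, R, and U → score 2.
T: beats Q; loses to S, P, R, and U → score 1.
Q: loses to S, T, P, R, and U → score 0.
P: beats S, T, Q, R, and U → score 5.
R: beats S, T, Q, and U; loses to P → score 4.
U: beats S, T, and Q; loses to P and R → score 3.
P has the best pairwise record.

P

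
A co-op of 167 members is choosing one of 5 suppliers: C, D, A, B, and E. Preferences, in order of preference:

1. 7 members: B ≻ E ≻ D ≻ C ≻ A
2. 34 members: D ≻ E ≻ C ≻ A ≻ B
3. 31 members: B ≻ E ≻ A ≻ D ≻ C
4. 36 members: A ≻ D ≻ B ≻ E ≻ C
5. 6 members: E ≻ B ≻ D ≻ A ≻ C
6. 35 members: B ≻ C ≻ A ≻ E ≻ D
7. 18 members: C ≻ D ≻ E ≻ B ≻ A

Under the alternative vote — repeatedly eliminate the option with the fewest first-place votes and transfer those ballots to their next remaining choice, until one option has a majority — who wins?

Round 1: C 18, D 34, A 36, B 73, E 6. Eliminate E.
Round 2: C 18, D 34, A 36, B 79. Eliminate C.
Round 3: D 52, A 36, B 79. Eliminate A.
Round 4: D 88, B 79. D has a majority.

D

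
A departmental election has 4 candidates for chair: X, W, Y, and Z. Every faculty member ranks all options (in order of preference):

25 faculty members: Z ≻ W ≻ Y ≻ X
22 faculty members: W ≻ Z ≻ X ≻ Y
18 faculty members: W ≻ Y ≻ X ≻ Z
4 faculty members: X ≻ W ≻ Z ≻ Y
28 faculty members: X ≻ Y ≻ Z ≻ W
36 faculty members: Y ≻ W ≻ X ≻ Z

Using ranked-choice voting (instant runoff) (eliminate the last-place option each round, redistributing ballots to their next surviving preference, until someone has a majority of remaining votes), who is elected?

Round 1: X 32, W 40, Y 36, Z 25. Eliminate Z.
Round 2: X 32, W 65, Y 36. Eliminate X.
Round 3: W 69, Y 64. W has a majority.

W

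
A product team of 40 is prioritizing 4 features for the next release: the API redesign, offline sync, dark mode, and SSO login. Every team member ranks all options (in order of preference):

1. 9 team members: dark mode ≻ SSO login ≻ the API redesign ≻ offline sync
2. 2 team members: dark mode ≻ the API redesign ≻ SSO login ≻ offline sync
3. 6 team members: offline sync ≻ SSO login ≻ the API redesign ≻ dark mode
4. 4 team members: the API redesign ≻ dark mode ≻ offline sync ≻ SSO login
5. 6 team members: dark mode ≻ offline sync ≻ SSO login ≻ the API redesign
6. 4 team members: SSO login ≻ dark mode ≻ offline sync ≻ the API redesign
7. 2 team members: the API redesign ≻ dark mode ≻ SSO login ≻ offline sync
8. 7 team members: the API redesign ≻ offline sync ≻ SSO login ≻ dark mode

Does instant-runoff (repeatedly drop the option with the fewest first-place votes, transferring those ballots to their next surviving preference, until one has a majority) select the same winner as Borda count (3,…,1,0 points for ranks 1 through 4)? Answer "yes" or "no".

yes

Instant-runoff — R1 the API redesign 13, offline sync 6, dark mode 17, SSO login 4 (SSO login out); R2 the API redesign 13, offline sync 6, dark mode 21 (dark mode winner). Winner: dark mode.
Borda — scores: the API redesign 58, offline sync 52, dark mode 71, SSO login 59. Winner: dark mode.
The two methods agree.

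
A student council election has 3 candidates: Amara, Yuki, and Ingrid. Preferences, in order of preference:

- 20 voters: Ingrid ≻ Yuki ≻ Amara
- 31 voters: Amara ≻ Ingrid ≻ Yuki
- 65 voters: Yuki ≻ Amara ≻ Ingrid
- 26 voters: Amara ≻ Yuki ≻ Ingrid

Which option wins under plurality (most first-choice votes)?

Yuki

First-place votes: Amara 57, Yuki 65, Ingrid 20.
Yuki has the most first-place votes.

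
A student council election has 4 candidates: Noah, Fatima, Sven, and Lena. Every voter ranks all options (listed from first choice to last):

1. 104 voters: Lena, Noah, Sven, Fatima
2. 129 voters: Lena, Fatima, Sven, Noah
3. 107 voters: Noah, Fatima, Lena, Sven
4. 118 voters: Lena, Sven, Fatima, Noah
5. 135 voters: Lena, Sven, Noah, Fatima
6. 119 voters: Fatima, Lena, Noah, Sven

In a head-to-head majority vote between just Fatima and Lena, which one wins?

Voters preferring Fatima to Lena: 226; preferring Lena to Fatima: 486.
Lena wins the head-to-head.

Lena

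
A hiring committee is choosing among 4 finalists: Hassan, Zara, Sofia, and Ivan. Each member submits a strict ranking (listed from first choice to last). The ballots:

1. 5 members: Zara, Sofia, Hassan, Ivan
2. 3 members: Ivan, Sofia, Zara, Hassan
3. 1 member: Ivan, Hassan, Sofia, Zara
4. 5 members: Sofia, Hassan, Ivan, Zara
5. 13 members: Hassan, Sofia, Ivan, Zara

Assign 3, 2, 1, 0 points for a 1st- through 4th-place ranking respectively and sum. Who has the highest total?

Sofia

Hassan: 5·1 + 3·0 + 1·2 + 5·2 + 13·3 = 56
Zara: 5·3 + 3·1 + 1·0 + 5·0 + 13·0 = 18
Sofia: 5·2 + 3·2 + 1·1 + 5·3 + 13·2 = 58
Ivan: 5·0 + 3·3 + 1·3 + 5·1 + 13·1 = 30
Sofia has the highest Borda score (58).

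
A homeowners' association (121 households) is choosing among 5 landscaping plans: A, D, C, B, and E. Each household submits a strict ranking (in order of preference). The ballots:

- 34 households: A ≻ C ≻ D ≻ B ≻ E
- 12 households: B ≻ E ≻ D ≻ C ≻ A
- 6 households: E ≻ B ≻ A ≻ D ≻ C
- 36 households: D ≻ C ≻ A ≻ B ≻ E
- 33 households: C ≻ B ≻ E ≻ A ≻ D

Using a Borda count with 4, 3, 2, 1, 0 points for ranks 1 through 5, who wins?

C

A: 34·4 + 12·0 + 6·2 + 36·2 + 33·1 = 253
D: 34·2 + 12·2 + 6·1 + 36·4 + 33·0 = 242
C: 34·3 + 12·1 + 6·0 + 36·3 + 33·4 = 354
B: 34·1 + 12·4 + 6·3 + 36·1 + 33·3 = 235
E: 34·0 + 12·3 + 6·4 + 36·0 + 33·2 = 126
C has the highest Borda score (354).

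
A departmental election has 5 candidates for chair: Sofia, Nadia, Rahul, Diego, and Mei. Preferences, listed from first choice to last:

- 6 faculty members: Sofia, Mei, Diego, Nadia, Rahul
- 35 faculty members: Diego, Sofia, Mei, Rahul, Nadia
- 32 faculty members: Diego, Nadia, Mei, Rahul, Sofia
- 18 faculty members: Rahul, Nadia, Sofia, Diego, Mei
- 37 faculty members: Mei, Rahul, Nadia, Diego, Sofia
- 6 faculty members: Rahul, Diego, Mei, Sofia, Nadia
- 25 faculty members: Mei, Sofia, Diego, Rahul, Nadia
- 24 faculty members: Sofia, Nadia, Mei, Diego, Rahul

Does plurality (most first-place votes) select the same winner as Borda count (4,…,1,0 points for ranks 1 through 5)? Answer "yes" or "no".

no

Plurality — first-place votes: Sofia 30, Nadia 0, Rahul 24, Diego 67, Mei 62. Winner: Diego.
Borda — scores: Sofia 342, Nadia 302, Rahul 299, Diego 427, Mei 460. Winner: Mei.
The two methods disagree.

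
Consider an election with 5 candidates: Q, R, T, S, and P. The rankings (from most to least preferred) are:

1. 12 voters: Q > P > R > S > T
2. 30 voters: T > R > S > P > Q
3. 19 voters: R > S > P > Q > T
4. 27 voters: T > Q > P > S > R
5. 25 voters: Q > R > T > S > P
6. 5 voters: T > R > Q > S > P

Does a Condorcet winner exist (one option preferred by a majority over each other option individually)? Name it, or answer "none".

T vs Q: 62–56 for T.
T vs R: 62–56 for T.
T vs S: 87–31 for T.
T vs P: 87–31 for T.
T beats every other option head-to-head.

T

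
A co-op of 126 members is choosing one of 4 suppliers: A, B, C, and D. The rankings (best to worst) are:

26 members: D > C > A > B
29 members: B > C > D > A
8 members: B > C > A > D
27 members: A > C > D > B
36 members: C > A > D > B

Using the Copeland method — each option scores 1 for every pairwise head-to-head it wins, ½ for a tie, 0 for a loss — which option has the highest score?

C

A: beats B and D; loses to C → score 2.
B: loses to A, C, and D → score 0.
C: beats A, B, and D → score 3.
D: beats B; loses to A and C → score 1.
C has the best pairwise record.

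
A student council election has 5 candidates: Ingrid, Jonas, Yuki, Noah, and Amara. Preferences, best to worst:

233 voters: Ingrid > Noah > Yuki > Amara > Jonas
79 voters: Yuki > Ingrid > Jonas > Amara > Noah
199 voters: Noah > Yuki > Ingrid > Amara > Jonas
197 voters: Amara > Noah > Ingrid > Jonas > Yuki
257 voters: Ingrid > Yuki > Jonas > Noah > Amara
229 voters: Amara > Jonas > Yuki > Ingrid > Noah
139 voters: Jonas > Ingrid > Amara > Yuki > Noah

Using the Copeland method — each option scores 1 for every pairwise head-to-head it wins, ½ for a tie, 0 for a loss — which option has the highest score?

Ingrid: beats Jonas, Yuki, Noah, and Amara → score 4.
Jonas: beats Noah; loses to Ingrid, Yuki, and Amara → score 1.
Yuki: beats Jonas, Noah, and Amara; loses to Ingrid → score 3.
Noah: beats Amara; loses to Ingrid, Jonas, and Yuki → score 1.
Amara: beats Jonas; loses to Ingrid, Yuki, and Noah → score 1.
Ingrid has the best pairwise record.

Ingrid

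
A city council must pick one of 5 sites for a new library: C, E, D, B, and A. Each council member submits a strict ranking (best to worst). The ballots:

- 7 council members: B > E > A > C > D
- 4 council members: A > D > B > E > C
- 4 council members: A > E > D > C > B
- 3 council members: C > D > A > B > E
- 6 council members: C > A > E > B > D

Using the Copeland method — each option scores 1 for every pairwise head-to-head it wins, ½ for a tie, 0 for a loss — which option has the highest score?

A

C: beats D and B; loses to E and A → score 2.
E: beats C and D; loses to B and A → score 2.
D: loses to C, E, B, and A → score 0.
B: beats E and D; loses to C and A → score 2.
A: beats C, E, D, and B → score 4.
A has the best pairwise record.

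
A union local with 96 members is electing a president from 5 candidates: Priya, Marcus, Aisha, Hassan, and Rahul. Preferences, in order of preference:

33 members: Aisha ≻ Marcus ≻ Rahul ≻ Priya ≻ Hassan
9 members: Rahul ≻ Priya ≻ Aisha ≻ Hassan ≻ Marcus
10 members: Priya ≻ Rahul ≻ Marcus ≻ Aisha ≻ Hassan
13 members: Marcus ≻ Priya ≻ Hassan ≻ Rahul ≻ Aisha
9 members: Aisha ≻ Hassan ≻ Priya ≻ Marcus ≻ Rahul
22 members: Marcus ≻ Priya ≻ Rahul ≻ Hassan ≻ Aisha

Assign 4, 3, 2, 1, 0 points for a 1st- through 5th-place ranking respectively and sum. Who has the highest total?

Marcus

Priya: 33·1 + 9·3 + 10·4 + 13·3 + 9·2 + 22·3 = 223
Marcus: 33·3 + 9·0 + 10·2 + 13·4 + 9·1 + 22·4 = 268
Aisha: 33·4 + 9·2 + 10·1 + 13·0 + 9·4 + 22·0 = 196
Hassan: 33·0 + 9·1 + 10·0 + 13·2 + 9·3 + 22·1 = 84
Rahul: 33·2 + 9·4 + 10·3 + 13·1 + 9·0 + 22·2 = 189
Marcus has the highest Borda score (268).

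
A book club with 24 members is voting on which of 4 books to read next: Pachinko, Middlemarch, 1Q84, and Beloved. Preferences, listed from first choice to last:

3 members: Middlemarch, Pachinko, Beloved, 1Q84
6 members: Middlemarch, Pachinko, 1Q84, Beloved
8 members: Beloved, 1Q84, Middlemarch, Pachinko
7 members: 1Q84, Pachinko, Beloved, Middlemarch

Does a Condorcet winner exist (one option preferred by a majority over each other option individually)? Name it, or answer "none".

1Q84 vs Pachinko: 15–9 for 1Q84.
1Q84 vs Middlemarch: 15–9 for 1Q84.
1Q84 vs Beloved: 13–11 for 1Q84.
1Q84 beats every other option head-to-head.

1Q84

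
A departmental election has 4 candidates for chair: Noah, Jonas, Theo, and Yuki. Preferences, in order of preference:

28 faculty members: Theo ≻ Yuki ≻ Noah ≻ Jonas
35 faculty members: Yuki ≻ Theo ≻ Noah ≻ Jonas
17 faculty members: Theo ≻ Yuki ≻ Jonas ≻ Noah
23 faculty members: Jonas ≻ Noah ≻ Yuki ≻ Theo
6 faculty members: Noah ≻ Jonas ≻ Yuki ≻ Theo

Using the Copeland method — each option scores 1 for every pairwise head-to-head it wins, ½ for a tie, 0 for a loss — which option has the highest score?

Noah: beats Jonas; loses to Theo and Yuki → score 1.
Jonas: loses to Noah, Theo, and Yuki → score 0.
Theo: beats Noah and Jonas; loses to Yuki → score 2.
Yuki: beats Noah, Jonas, and Theo → score 3.
Yuki has the best pairwise record.

Yuki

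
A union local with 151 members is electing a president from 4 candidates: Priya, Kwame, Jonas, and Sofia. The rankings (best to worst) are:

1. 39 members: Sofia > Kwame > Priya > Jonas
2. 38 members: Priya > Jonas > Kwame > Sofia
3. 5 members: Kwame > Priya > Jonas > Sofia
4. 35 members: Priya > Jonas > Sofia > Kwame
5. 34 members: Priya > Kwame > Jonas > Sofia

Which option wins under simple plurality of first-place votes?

First-place votes: Priya 107, Kwame 5, Jonas 0, Sofia 39.
Priya has the most first-place votes.

Priya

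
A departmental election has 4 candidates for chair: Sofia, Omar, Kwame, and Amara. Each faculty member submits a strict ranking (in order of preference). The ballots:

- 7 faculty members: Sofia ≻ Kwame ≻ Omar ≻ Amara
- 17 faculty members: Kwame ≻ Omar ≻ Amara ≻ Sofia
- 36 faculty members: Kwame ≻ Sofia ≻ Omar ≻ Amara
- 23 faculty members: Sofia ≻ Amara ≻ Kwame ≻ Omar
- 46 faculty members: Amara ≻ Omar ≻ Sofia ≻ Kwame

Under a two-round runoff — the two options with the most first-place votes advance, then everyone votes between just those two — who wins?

Amara

Round 1 first-place votes: Sofia 30, Omar 0, Kwame 53, Amara 46.
Kwame and Amara advance.
Runoff: Kwame is preferred to Amara by 60 voters; Amara by 69.
Amara wins the runoff.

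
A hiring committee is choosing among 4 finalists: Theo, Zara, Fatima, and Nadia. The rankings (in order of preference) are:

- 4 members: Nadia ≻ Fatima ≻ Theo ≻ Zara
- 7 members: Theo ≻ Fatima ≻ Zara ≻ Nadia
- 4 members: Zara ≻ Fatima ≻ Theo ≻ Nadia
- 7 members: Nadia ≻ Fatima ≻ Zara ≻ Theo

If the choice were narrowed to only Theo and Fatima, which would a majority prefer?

Fatima

Voters preferring Theo to Fatima: 7; preferring Fatima to Theo: 15.
Fatima wins the head-to-head.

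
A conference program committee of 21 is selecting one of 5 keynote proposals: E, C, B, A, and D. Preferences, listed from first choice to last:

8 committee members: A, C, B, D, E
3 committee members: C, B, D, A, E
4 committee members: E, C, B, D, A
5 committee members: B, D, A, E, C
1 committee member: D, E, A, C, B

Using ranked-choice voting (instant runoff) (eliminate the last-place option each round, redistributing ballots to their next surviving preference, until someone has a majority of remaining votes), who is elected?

Round 1: E 4, C 3, B 5, A 8, D 1. Eliminate D.
Round 2: E 5, C 3, B 5, A 8. Eliminate C.
Round 3: E 5, B 8, A 8. Eliminate E.
Round 4: B 12, A 9. B has a majority.

B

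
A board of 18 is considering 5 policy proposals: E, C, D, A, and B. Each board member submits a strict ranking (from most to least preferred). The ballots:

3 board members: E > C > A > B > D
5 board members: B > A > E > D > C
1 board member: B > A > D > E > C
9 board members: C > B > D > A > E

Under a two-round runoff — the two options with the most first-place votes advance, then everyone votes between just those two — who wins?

C

Round 1 first-place votes: E 3, C 9, D 0, A 0, B 6.
C and B advance.
Runoff: C is preferred to B by 12 voters; B by 6.
C wins the runoff.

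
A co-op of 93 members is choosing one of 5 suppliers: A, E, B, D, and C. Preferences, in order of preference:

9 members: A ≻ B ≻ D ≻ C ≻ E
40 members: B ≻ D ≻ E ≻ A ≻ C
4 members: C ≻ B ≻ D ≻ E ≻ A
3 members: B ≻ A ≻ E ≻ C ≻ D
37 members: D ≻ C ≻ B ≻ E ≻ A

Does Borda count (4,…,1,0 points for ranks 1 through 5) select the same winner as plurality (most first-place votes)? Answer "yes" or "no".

Borda — scores: A 85, E 127, B 285, D 294, C 139. Winner: D.
Plurality — first-place votes: A 9, E 0, B 43, D 37, C 4. Winner: B.
The two methods disagree.

no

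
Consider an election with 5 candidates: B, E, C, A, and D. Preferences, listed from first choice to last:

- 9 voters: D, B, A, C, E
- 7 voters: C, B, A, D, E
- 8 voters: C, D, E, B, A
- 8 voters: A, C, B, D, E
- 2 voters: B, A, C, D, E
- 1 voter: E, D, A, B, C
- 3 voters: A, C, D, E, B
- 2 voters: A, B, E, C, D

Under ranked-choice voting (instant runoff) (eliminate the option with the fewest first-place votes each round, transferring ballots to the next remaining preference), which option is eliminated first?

Round 1: B 2, E 1, C 15, A 13, D 9. Eliminate E.

E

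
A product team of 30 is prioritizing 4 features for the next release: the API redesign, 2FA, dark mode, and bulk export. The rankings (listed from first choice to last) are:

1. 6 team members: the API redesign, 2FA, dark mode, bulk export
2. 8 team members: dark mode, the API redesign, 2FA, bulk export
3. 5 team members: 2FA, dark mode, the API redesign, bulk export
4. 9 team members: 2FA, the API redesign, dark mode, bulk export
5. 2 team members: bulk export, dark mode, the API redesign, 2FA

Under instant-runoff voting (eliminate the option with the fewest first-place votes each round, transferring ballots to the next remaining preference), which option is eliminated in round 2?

the API redesign

Round 1: the API redesign 6, 2FA 14, dark mode 8, bulk export 2. Eliminate bulk export.
Round 2: the API redesign 6, 2FA 14, dark mode 10. Eliminate the API redesign.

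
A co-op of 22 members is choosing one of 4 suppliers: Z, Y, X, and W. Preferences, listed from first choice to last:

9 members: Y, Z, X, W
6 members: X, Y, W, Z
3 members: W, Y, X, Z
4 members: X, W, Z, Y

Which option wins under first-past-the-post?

X

First-place votes: Z 0, Y 9, X 10, W 3.
X has the most first-place votes.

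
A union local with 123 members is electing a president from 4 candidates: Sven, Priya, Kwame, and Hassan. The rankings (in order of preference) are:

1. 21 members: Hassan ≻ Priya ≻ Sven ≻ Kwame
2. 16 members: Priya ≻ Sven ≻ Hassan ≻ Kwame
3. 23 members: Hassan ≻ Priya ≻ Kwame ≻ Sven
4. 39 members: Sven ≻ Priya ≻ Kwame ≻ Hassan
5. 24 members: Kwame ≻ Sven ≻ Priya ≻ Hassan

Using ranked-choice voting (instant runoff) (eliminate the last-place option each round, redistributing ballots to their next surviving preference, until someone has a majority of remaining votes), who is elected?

Sven

Round 1: Sven 39, Priya 16, Kwame 24, Hassan 44. Eliminate Priya.
Round 2: Sven 55, Kwame 24, Hassan 44. Eliminate Kwame.
Round 3: Sven 79, Hassan 44. Sven has a majority.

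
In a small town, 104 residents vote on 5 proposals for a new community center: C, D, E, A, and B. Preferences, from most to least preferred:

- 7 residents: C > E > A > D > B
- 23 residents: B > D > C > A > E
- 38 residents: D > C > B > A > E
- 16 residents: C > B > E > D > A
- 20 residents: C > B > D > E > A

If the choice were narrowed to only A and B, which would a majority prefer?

B

Voters preferring A to B: 7; preferring B to A: 97.
B wins the head-to-head.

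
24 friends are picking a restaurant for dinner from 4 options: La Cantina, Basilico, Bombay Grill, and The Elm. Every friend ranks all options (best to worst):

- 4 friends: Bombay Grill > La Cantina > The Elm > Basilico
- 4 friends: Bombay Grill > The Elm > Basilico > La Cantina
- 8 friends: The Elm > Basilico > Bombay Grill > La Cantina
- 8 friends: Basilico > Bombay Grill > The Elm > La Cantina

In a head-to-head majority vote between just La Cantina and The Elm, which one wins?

The Elm

Voters preferring La Cantina to The Elm: 4; preferring The Elm to La Cantina: 20.
The Elm wins the head-to-head.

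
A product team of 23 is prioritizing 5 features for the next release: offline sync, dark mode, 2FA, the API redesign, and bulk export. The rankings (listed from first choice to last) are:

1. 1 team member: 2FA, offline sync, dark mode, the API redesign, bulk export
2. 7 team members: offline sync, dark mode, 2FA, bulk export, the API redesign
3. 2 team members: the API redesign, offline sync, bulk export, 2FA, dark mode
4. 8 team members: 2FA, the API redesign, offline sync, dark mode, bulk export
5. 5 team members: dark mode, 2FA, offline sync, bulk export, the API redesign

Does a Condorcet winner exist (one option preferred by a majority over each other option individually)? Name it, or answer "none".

none

Checking pairwise contests:
2FA beats offline sync 14–9.
offline sync beats dark mode 18–5.
dark mode beats 2FA 12–11.
offline sync beats the API redesign 13–10.
offline sync beats bulk export 23–0.
Every option loses at least one head-to-head, so there is no Condorcet winner.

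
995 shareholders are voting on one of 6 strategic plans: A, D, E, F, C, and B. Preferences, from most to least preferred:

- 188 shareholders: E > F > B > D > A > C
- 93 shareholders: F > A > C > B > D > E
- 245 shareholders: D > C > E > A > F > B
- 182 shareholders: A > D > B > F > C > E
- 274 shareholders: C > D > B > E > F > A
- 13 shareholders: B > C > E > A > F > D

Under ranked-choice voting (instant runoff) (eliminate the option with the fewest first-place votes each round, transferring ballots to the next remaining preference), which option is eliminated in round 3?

E

Round 1: A 182, D 245, E 188, F 93, C 274, B 13. Eliminate B.
Round 2: A 182, D 245, E 188, F 93, C 287. Eliminate F.
Round 3: A 275, D 245, E 188, C 287. Eliminate E.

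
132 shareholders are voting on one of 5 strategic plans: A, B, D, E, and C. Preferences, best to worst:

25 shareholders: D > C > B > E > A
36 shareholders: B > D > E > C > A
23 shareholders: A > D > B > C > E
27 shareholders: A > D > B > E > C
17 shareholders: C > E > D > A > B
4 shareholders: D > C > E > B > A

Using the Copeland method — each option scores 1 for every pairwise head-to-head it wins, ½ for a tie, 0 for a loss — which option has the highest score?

D

A: beats B; loses to D, E, and C → score 1.
B: beats E and C; loses to A and D → score 2.
D: beats A, B, E, and C → score 4.
E: beats A; loses to B, D, and C → score 1.
C: beats A and E; loses to B and D → score 2.
D has the best pairwise record.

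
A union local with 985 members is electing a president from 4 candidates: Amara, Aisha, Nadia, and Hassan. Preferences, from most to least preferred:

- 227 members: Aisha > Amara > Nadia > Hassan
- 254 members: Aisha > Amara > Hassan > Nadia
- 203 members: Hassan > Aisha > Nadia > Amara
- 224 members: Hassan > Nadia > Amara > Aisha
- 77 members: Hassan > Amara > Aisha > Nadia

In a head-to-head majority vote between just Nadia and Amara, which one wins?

Amara

Voters preferring Nadia to Amara: 427; preferring Amara to Nadia: 558.
Amara wins the head-to-head.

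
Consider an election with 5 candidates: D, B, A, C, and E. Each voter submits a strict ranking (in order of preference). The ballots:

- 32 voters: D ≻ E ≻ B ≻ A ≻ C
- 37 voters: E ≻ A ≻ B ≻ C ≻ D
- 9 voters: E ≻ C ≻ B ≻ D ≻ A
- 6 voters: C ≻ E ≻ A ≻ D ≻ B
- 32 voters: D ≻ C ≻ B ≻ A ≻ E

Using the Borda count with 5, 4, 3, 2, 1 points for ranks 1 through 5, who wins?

D: 32·5 + 37·1 + 9·2 + 6·2 + 32·5 = 387
B: 32·3 + 37·3 + 9·3 + 6·1 + 32·3 = 336
A: 32·2 + 37·4 + 9·1 + 6·3 + 32·2 = 303
C: 32·1 + 37·2 + 9·4 + 6·5 + 32·4 = 300
E: 32·4 + 37·5 + 9·5 + 6·4 + 32·1 = 414
E has the highest Borda score (414).

E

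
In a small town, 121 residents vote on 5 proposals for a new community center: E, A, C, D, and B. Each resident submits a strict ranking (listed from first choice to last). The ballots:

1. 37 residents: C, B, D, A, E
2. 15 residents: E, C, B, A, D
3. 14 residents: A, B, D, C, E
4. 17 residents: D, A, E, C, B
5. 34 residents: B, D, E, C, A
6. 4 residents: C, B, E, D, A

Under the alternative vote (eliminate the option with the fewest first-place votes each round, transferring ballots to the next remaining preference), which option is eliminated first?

A

Round 1: E 15, A 14, C 41, D 17, B 34. Eliminate A.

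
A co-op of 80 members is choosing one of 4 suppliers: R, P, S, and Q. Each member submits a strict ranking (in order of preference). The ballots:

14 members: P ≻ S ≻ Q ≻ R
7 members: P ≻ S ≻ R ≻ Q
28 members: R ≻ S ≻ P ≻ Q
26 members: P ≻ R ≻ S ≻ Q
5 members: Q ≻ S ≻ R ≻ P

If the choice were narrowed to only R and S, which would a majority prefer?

Voters preferring R to S: 54; preferring S to R: 26.
R wins the head-to-head.

R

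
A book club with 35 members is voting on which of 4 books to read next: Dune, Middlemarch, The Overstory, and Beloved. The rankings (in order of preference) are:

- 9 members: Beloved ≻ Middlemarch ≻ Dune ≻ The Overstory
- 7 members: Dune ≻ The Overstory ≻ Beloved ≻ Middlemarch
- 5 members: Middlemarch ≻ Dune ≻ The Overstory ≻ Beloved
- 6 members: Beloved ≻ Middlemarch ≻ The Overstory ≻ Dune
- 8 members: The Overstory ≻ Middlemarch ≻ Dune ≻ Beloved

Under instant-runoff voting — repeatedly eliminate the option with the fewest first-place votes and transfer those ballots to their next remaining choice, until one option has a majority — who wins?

Dune

Round 1: Dune 7, Middlemarch 5, The Overstory 8, Beloved 15. Eliminate Middlemarch.
Round 2: Dune 12, The Overstory 8, Beloved 15. Eliminate The Overstory.
Round 3: Dune 20, Beloved 15. Dune has a majority.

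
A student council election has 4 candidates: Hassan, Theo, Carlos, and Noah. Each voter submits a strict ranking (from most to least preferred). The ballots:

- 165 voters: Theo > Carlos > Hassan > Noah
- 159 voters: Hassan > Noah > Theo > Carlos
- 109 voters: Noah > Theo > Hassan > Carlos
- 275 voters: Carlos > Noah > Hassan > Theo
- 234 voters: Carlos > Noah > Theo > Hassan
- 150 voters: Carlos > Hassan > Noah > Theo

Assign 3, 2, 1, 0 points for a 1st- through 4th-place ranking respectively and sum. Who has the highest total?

Carlos

Hassan: 165·1 + 159·3 + 109·1 + 275·1 + 234·0 + 150·2 = 1326
Theo: 165·3 + 159·1 + 109·2 + 275·0 + 234·1 + 150·0 = 1106
Carlos: 165·2 + 159·0 + 109·0 + 275·3 + 234·3 + 150·3 = 2307
Noah: 165·0 + 159·2 + 109·3 + 275·2 + 234·2 + 150·1 = 1813
Carlos has the highest Borda score (2307).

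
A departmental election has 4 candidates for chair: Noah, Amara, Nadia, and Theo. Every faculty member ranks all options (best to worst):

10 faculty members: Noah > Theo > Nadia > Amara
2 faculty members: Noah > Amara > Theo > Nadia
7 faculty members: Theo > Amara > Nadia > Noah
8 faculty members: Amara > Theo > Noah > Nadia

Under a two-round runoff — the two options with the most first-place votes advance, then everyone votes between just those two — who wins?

Amara

Round 1 first-place votes: Noah 12, Amara 8, Nadia 0, Theo 7.
Noah and Amara advance.
Runoff: Noah is preferred to Amara by 12 voters; Amara by 15.
Amara wins the runoff.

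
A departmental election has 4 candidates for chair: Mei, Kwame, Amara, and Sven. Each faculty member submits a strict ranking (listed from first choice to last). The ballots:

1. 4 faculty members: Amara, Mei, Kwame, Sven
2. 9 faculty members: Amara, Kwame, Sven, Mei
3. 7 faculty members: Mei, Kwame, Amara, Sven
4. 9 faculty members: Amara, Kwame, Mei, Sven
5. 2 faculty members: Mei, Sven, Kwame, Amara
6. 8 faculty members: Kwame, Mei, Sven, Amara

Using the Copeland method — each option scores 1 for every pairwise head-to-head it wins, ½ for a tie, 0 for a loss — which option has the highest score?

Mei: beats Sven; loses to Kwame and Amara → score 1.
Kwame: beats Mei and Sven; loses to Amara → score 2.
Amara: beats Mei, Kwame, and Sven → score 3.
Sven: loses to Mei, Kwame, and Amara → score 0.
Amara has the best pairwise record.

Amara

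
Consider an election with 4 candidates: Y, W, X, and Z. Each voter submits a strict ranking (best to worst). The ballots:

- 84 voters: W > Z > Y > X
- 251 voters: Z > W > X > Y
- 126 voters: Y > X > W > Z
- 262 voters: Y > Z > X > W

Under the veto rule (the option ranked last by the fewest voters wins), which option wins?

Last-place votes: Y 251, W 262, X 84, Z 126.
X is ranked last by the fewest voters, so X wins.

X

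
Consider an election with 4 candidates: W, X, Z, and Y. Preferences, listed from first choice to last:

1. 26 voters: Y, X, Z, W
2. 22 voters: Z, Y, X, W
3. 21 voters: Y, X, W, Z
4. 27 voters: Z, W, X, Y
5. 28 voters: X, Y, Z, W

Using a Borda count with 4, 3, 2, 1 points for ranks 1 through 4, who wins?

Y

W: 26·1 + 22·1 + 21·2 + 27·3 + 28·1 = 199
X: 26·3 + 22·2 + 21·3 + 27·2 + 28·4 = 351
Z: 26·2 + 22·4 + 21·1 + 27·4 + 28·2 = 325
Y: 26·4 + 22·3 + 21·4 + 27·1 + 28·3 = 365
Y has the highest Borda score (365).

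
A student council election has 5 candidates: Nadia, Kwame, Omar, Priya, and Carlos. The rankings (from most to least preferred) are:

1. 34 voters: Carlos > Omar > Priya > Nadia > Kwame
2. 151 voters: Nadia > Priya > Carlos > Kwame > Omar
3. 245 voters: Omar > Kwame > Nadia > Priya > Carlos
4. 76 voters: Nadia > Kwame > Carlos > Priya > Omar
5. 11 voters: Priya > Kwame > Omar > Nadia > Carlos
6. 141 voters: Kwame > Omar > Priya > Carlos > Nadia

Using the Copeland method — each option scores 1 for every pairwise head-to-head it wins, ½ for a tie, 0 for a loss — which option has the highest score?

Nadia: beats Priya and Carlos; loses to Kwame and Omar → score 2.
Kwame: beats Nadia, Omar, Priya, and Carlos → score 4.
Omar: beats Nadia, Priya, and Carlos; loses to Kwame → score 3.
Priya: beats Carlos; loses to Nadia, Kwame, and Omar → score 1.
Carlos: loses to Nadia, Kwame, Omar, and Priya → score 0.
Kwame has the best pairwise record.

Kwame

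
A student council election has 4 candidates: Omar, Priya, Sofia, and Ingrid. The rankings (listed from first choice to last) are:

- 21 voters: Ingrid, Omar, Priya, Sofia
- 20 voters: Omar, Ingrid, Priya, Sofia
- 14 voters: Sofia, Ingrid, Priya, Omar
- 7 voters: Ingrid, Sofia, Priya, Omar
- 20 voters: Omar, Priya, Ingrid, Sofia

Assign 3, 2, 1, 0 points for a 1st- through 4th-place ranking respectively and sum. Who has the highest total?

Ingrid

Omar: 21·2 + 20·3 + 14·0 + 7·0 + 20·3 = 162
Priya: 21·1 + 20·1 + 14·1 + 7·1 + 20·2 = 102
Sofia: 21·0 + 20·0 + 14·3 + 7·2 + 20·0 = 56
Ingrid: 21·3 + 20·2 + 14·2 + 7·3 + 20·1 = 172
Ingrid has the highest Borda score (172).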